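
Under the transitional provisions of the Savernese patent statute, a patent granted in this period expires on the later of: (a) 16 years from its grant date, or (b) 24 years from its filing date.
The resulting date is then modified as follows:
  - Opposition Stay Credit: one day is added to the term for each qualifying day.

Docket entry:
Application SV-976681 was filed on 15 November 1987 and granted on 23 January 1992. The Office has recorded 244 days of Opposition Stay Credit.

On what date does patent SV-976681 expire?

(a) grant + 16 years → 23 January 2008.
(b) filing + 24 years → 15 November 2011.
Later of the two: 15 November 2011.
Opposition Stay Credit: +244 days → 16 July 2012.

2012-07-16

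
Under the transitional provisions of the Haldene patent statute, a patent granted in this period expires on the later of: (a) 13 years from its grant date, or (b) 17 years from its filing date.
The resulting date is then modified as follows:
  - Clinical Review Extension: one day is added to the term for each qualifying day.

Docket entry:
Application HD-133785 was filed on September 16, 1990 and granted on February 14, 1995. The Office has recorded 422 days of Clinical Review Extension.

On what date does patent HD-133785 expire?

2009-04-11

(a) grant + 13 years → 14 February 2008.
(b) filing + 17 years → 16 September 2007.
Later of the two: 14 February 2008.
Clinical Review Extension: +422 days → 11 April 2009.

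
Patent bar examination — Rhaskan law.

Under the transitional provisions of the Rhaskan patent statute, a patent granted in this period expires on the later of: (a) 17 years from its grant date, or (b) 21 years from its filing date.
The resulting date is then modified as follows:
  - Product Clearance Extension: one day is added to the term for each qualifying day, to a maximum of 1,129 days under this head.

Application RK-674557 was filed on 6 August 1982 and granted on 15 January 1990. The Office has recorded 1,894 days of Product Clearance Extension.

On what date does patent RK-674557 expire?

(a) grant + 17 years → 15 January 2007.
(b) filing + 21 years → 6 August 2003.
Later of the two: 15 January 2007.
Product Clearance Extension: 1894 days claimed exceeds the 1129-day cap, so +1129 days → 17 February 2010.

February 17, 2010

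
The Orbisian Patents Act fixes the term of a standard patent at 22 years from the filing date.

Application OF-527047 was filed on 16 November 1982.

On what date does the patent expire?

2004-11-16

Filing date + 22 years → 16 November 2004.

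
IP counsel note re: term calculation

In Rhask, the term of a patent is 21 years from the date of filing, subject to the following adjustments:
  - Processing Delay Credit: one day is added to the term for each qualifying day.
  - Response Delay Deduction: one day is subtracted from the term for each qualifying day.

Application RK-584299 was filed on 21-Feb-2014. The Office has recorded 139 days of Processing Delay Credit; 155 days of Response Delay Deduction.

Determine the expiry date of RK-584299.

Base term: filing date + 21 years → 21 February 2035.
Processing Delay Credit: +139 days → 10 July 2035.
Response Delay Deduction: −155 days → 5 February 2035.

2035-02-05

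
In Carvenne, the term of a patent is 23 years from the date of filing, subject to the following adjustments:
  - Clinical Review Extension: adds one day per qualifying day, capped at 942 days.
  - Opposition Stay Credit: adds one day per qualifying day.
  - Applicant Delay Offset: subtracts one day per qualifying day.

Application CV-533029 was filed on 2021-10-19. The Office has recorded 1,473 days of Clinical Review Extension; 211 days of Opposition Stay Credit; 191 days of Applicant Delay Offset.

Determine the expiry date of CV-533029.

June 8, 2047

Base term: filing date + 23 years → 19 October 2044.
Clinical Review Extension: 1473 days claimed exceeds the 942-day cap, so +942 days → 19 May 2047.
Opposition Stay Credit: +211 days → 16 December 2047.
Applicant Delay Offset: −191 days → 8 June 2047.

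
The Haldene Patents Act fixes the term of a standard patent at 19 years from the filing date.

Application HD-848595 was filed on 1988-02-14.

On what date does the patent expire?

Filing date + 19 years → 14 February 2007.

2007-02-14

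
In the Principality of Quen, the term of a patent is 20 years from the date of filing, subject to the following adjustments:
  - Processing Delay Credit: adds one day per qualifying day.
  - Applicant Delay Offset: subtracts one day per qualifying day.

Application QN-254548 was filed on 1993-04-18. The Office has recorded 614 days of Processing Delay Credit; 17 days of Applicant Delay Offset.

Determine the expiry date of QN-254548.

Base term: filing date + 20 years → 18 April 2013.
Processing Delay Credit: +614 days → 23 December 2014.
Applicant Delay Offset: −17 days → 6 December 2014.

December 6, 2014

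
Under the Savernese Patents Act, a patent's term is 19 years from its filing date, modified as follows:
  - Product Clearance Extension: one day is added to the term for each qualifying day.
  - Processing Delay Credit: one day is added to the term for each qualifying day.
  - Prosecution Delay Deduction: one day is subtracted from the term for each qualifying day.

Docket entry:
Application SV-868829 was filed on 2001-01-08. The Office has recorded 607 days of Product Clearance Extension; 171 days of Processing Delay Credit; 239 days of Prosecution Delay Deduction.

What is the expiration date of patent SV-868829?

Base term: filing date + 19 years → 8 January 2020.
Product Clearance Extension: +607 days → 6 September 2021.
Processing Delay Credit: +171 days → 24 February 2022.
Prosecution Delay Deduction: −239 days → 30 June 2021.

2021-06-30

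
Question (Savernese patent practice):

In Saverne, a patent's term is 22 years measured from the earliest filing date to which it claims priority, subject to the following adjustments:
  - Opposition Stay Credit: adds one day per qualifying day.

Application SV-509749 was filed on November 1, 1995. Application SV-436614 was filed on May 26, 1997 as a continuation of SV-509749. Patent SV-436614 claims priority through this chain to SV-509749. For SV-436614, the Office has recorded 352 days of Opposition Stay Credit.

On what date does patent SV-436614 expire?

2018-10-19

Earliest priority filing: 1 November 1995.
Base term: 1 November 1995 + 22 years → 1 November 2017.
Opposition Stay Credit: +352 days → 19 October 2018.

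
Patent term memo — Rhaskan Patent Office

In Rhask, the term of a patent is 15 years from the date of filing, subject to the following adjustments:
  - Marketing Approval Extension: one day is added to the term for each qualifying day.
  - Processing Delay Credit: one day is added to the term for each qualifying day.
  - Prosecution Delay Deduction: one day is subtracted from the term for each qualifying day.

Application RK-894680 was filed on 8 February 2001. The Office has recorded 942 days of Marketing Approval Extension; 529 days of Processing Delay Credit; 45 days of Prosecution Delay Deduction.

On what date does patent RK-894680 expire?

2020-01-04

Base term: filing date + 15 years → 8 February 2016.
Marketing Approval Extension: +942 days → 7 September 2018.
Processing Delay Credit: +529 days → 18 February 2020.
Prosecution Delay Deduction: −45 days → 4 January 2020.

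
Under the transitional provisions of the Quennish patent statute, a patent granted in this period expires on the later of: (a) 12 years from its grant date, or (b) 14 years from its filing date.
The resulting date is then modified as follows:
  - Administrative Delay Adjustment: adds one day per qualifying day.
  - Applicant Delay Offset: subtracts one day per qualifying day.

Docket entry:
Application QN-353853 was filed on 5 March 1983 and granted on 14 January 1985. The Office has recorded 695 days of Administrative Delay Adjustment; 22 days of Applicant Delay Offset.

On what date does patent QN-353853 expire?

1999-01-07

(a) grant + 12 years → 14 January 1997.
(b) filing + 14 years → 5 March 1997.
Later of the two: 5 March 1997.
Administrative Delay Adjustment: +695 days → 29 January 1999.
Applicant Delay Offset: −22 days → 7 January 1999.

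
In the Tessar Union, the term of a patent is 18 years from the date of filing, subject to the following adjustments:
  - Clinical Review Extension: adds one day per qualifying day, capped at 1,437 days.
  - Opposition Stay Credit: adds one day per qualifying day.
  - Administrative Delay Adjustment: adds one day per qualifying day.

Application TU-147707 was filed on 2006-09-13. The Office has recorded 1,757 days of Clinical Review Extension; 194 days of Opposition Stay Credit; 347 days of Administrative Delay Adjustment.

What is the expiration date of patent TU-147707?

Base term: filing date + 18 years → 13 September 2024.
Clinical Review Extension: 1757 days claimed exceeds the 1437-day cap, so +1437 days → 20 August 2028.
Opposition Stay Credit: +194 days → 2 March 2029.
Administrative Delay Adjustment: +347 days → 12 February 2030.

2030-02-12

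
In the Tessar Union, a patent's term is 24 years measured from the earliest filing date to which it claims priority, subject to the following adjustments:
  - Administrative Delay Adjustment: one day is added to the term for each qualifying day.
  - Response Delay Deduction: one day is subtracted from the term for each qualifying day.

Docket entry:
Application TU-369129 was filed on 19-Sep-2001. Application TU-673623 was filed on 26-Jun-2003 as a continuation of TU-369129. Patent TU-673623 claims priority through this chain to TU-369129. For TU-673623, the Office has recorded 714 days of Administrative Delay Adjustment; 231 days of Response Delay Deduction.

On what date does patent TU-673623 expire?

2027-01-15

Earliest priority filing: 19 September 2001.
Base term: 19 September 2001 + 24 years → 19 September 2025.
Administrative Delay Adjustment: +714 days → 3 September 2027.
Response Delay Deduction: −231 days → 15 January 2027.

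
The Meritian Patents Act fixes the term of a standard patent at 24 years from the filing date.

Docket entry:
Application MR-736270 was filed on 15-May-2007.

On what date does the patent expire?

Filing date + 24 years → 15 May 2031.

2031-05-15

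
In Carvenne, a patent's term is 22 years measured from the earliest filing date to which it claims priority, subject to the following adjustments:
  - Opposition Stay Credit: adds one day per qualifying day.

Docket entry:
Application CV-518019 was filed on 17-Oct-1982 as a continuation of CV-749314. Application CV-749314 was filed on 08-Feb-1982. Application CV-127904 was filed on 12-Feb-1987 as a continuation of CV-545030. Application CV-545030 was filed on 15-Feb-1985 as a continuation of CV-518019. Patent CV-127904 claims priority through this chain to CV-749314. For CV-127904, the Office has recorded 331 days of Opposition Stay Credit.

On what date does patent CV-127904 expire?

January 4, 2005

Earliest priority filing: 8 February 1982.
Base term: 8 February 1982 + 22 years → 8 February 2004.
Opposition Stay Credit: +331 days → 4 January 2005.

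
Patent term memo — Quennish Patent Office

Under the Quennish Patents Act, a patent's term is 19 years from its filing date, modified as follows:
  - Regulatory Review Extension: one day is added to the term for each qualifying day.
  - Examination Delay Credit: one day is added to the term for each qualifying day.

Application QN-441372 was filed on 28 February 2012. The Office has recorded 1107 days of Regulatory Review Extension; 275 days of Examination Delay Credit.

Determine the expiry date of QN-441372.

Base term: filing date + 19 years → 28 February 2031.
Regulatory Review Extension: +1107 days → 11 March 2034.
Examination Delay Credit: +275 days → 11 December 2034.

2034-12-11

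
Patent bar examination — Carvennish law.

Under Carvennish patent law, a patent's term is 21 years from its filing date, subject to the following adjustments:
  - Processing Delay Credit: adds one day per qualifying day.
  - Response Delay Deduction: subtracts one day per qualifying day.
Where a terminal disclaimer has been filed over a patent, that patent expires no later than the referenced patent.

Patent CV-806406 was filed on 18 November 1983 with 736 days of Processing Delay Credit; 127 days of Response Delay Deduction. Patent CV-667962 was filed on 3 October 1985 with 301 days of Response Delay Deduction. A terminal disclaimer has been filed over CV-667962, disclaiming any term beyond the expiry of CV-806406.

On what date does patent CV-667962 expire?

Natural term of CV-667962:
  Base: filing + 21 years → 3 October 2006.
  Response Delay Deduction: −301 days → 6 December 2005.
Expiry of referenced patent CV-806406:
  Base: filing + 21 years → 18 November 2004.
  Processing Delay Credit: +736 days → 24 November 2006.
  Response Delay Deduction: −127 days → 20 July 2006.
Terminal disclaimer: CV-667962 expires on the earlier of 6 December 2005 and 20 July 2006.

December 6, 2005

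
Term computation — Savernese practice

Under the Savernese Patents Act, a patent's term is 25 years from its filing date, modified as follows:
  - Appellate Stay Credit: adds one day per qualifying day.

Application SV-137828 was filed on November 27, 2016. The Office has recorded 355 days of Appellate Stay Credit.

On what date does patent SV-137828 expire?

November 17, 2042

Base term: filing date + 25 years → 27 November 2041.
Appellate Stay Credit: +355 days → 17 November 2042.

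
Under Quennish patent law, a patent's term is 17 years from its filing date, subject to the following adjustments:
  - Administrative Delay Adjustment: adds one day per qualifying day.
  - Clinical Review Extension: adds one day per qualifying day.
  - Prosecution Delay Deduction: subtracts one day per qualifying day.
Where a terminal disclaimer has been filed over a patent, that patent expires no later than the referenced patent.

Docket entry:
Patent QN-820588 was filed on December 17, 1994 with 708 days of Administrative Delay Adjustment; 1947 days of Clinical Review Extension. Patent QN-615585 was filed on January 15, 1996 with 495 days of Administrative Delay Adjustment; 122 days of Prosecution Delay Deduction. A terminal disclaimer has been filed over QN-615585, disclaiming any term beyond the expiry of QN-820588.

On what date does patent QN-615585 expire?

January 23, 2014

Natural term of QN-615585:
  Base: filing + 17 years → 15 January 2013.
  Administrative Delay Adjustment: +495 days → 25 May 2014.
  Prosecution Delay Deduction: −122 days → 23 January 2014.
Expiry of referenced patent QN-820588:
  Base: filing + 17 years → 17 December 2011.
  Administrative Delay Adjustment: +708 days → 24 November 2013.
  Clinical Review Extension: +1947 days → 25 March 2019.
Terminal disclaimer: QN-615585 expires on the earlier of 23 January 2014 and 25 March 2019.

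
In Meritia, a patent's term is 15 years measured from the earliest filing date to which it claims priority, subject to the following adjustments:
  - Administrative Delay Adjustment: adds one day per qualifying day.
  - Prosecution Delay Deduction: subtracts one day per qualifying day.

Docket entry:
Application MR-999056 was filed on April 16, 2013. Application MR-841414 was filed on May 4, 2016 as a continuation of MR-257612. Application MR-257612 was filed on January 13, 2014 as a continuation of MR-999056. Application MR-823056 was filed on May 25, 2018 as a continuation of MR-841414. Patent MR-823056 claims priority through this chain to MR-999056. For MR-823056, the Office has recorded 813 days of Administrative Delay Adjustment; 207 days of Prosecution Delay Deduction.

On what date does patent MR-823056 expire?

December 13, 2029

Earliest priority filing: 16 April 2013.
Base term: 16 April 2013 + 15 years → 16 April 2028.
Administrative Delay Adjustment: +813 days → 8 July 2030.
Prosecution Delay Deduction: −207 days → 13 December 2029.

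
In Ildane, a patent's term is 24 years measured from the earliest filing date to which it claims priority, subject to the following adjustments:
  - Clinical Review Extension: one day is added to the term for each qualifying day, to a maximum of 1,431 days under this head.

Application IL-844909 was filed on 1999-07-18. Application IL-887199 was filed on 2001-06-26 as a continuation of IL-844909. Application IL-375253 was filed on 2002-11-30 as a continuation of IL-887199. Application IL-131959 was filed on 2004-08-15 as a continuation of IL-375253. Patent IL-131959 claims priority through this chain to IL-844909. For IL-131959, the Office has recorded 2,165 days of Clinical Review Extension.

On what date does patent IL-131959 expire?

June 18, 2027

Earliest priority filing: 18 July 1999.
Base term: 18 July 1999 + 24 years → 18 July 2023.
Clinical Review Extension: 2165 days claimed exceeds the 1431-day cap, so +1431 days → 18 June 2027.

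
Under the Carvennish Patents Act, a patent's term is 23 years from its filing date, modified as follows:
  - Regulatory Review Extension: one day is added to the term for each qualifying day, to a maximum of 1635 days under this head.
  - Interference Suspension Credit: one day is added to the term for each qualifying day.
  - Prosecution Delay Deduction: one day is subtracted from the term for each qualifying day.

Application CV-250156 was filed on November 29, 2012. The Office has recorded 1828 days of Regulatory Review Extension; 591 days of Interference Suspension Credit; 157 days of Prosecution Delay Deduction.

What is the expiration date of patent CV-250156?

July 29, 2041

Base term: filing date + 23 years → 29 November 2035.
Regulatory Review Extension: 1828 days claimed exceeds the 1635-day cap, so +1635 days → 21 May 2040.
Interference Suspension Credit: +591 days → 2 January 2042.
Prosecution Delay Deduction: −157 days → 29 July 2041.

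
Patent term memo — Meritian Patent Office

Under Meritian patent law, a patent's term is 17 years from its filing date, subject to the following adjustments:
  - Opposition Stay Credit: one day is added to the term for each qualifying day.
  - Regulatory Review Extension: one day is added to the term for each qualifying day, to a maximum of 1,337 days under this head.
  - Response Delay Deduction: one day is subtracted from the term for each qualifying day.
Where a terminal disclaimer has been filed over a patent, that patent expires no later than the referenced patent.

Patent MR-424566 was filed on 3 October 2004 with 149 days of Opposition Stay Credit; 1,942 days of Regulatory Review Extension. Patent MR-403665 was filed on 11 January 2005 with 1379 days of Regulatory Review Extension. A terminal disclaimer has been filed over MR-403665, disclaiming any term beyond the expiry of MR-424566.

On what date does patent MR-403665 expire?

Natural term of MR-403665:
  Base: filing + 17 years → 11 January 2022.
  Regulatory Review Extension: 1379 days claimed exceeds the 1337-day cap, so +1337 days → 9 September 2025.
Expiry of referenced patent MR-424566:
  Base: filing + 17 years → 3 October 2021.
  Opposition Stay Credit: +149 days → 1 March 2022.
  Regulatory Review Extension: 1942 days claimed exceeds the 1337-day cap, so +1337 days → 28 October 2025.
Terminal disclaimer: MR-403665 expires on the earlier of 9 September 2025 and 28 October 2025.

2025-09-09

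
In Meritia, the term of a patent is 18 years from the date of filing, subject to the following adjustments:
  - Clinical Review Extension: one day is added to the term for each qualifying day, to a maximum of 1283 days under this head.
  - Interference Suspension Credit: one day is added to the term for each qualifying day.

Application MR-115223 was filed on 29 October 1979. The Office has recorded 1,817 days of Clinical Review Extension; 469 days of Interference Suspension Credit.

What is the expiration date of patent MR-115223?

2002-08-16

Base term: filing date + 18 years → 29 October 1997.
Clinical Review Extension: 1817 days claimed exceeds the 1283-day cap, so +1283 days → 4 May 2001.
Interference Suspension Credit: +469 days → 16 August 2002.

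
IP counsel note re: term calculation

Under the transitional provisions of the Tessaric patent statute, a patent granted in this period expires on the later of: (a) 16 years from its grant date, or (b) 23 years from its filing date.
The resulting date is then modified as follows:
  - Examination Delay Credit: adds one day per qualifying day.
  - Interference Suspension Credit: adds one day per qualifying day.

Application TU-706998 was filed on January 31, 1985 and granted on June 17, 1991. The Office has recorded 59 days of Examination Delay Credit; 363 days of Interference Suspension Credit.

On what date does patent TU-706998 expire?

2009-03-28

(a) grant + 16 years → 17 June 2007.
(b) filing + 23 years → 31 January 2008.
Later of the two: 31 January 2008.
Examination Delay Credit: +59 days → 30 March 2008.
Interference Suspension Credit: +363 days → 28 March 2009.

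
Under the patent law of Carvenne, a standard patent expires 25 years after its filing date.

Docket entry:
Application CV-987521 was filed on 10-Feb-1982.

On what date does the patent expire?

Filing date + 25 years → 10 February 2007.

February 10, 2007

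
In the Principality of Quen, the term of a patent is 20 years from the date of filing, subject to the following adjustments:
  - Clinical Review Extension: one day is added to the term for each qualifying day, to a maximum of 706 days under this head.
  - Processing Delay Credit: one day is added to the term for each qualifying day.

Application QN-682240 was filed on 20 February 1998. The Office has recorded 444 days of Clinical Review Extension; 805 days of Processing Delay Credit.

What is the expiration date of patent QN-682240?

July 23, 2021

Base term: filing date + 20 years → 20 February 2018.
Clinical Review Extension: 444 days (within the 706-day cap) → +444 days → 10 May 2019.
Processing Delay Credit: +805 days → 23 July 2021.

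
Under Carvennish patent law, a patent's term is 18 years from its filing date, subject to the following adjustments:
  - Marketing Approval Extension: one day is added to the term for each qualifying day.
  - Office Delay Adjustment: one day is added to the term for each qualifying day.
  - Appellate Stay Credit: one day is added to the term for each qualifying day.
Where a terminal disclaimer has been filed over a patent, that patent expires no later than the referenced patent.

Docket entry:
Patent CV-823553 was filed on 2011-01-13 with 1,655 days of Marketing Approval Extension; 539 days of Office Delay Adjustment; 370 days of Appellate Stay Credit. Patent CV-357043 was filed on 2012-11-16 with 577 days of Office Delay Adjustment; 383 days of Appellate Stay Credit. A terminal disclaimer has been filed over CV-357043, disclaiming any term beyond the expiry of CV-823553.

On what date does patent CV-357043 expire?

2033-07-03

Natural term of CV-357043:
  Base: filing + 18 years → 16 November 2030.
  Office Delay Adjustment: +577 days → 15 June 2032.
  Appellate Stay Credit: +383 days → 3 July 2033.
Expiry of referenced patent CV-823553:
  Base: filing + 18 years → 13 January 2029.
  Marketing Approval Extension: +1655 days → 26 July 2033.
  Office Delay Adjustment: +539 days → 16 January 2035.
  Appellate Stay Credit: +370 days → 21 January 2036.
Terminal disclaimer: CV-357043 expires on the earlier of 3 July 2033 and 21 January 2036.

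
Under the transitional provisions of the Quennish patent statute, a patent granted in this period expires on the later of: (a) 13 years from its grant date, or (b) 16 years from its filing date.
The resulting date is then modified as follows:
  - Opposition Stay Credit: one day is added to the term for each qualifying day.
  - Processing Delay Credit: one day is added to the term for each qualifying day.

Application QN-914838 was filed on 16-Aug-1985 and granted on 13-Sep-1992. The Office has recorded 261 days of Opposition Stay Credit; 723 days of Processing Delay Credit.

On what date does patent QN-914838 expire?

May 24, 2008

(a) grant + 13 years → 13 September 2005.
(b) filing + 16 years → 16 August 2001.
Later of the two: 13 September 2005.
Opposition Stay Credit: +261 days → 1 June 2006.
Processing Delay Credit: +723 days → 24 May 2008.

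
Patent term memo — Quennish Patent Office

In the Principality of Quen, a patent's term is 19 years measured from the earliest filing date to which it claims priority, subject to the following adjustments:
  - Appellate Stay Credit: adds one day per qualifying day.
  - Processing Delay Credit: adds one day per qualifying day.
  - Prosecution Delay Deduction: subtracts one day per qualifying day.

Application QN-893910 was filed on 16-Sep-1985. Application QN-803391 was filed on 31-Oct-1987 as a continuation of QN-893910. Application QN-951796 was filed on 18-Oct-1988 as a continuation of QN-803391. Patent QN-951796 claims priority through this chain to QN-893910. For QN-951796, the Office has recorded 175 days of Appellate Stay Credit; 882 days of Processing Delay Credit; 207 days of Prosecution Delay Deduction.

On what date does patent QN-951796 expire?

Earliest priority filing: 16 September 1985.
Base term: 16 September 1985 + 19 years → 16 September 2004.
Appellate Stay Credit: +175 days → 10 March 2005.
Processing Delay Credit: +882 days → 9 August 2007.
Prosecution Delay Deduction: −207 days → 14 January 2007.

2007-01-14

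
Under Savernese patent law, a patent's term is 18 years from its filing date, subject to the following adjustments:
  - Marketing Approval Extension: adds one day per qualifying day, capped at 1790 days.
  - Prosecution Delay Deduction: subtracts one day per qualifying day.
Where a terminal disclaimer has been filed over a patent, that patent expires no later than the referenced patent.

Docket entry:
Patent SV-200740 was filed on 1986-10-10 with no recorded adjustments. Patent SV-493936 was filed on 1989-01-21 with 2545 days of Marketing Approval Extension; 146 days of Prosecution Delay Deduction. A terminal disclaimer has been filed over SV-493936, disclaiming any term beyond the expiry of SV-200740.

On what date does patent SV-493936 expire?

Natural term of SV-493936:
  Base: filing + 18 years → 21 January 2007.
  Marketing Approval Extension: 2545 days claimed exceeds the 1790-day cap, so +1790 days → 16 December 2011.
  Prosecution Delay Deduction: −146 days → 23 July 2011.
Expiry of referenced patent SV-200740:
  Base: filing + 18 years → 10 October 2004.
Terminal disclaimer: SV-493936 expires on the earlier of 23 July 2011 and 10 October 2004.

October 10, 2004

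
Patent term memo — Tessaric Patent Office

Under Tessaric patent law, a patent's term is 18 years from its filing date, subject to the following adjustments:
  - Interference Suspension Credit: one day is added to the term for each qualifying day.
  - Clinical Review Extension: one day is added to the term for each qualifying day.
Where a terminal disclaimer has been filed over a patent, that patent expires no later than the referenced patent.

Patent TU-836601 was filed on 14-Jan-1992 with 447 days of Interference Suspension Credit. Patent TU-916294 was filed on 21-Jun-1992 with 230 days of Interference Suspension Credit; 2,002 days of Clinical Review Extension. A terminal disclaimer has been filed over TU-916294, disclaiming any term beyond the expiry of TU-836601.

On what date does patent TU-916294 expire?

Natural term of TU-916294:
  Base: filing + 18 years → 21 June 2010.
  Interference Suspension Credit: +230 days → 6 February 2011.
  Clinical Review Extension: +2002 days → 31 July 2016.
Expiry of referenced patent TU-836601:
  Base: filing + 18 years → 14 January 2010.
  Interference Suspension Credit: +447 days → 6 April 2011.
Terminal disclaimer: TU-916294 expires on the earlier of 31 July 2016 and 6 April 2011.

2011-04-06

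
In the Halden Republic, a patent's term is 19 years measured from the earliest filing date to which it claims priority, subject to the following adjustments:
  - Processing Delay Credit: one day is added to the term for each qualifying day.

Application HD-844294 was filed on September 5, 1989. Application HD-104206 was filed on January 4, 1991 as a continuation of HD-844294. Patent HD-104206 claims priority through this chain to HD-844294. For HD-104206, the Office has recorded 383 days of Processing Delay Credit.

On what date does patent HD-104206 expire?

Earliest priority filing: 5 September 1989.
Base term: 5 September 1989 + 19 years → 5 September 2008.
Processing Delay Credit: +383 days → 23 September 2009.

September 23, 2009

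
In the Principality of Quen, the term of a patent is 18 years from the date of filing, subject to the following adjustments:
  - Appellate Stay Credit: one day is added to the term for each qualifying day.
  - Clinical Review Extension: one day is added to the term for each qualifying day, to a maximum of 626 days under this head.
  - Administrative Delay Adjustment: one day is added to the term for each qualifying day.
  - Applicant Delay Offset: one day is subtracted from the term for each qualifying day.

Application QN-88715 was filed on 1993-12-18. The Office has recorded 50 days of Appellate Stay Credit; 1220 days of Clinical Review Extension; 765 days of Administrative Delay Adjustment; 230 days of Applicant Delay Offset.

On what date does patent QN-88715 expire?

Base term: filing date + 18 years → 18 December 2011.
Appellate Stay Credit: +50 days → 6 February 2012.
Clinical Review Extension: 1220 days claimed exceeds the 626-day cap, so +626 days → 24 October 2013.
Administrative Delay Adjustment: +765 days → 28 November 2015.
Applicant Delay Offset: −230 days → 12 April 2015.

April 12, 2015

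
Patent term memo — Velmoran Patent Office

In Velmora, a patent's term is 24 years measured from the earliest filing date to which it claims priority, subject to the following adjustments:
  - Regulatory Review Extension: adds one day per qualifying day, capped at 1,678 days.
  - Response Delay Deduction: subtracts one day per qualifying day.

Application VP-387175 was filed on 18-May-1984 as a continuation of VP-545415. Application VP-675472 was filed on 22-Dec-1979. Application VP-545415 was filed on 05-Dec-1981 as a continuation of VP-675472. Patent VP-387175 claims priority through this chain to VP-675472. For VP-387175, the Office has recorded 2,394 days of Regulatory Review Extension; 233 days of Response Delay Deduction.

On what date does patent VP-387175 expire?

Earliest priority filing: 22 December 1979.
Base term: 22 December 1979 + 24 years → 22 December 2003.
Regulatory Review Extension: 2394 days claimed exceeds the 1678-day cap, so +1678 days → 26 July 2008.
Response Delay Deduction: −233 days → 6 December 2007.

2007-12-06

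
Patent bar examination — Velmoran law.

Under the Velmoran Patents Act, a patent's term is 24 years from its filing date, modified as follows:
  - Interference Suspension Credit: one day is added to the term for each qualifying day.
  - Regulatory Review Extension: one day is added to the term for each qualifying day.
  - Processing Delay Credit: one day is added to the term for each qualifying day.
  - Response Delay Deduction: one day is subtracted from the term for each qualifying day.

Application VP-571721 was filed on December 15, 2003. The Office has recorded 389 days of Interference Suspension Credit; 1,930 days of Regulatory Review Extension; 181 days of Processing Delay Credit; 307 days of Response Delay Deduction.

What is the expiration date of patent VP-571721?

Base term: filing date + 24 years → 15 December 2027.
Interference Suspension Credit: +389 days → 7 January 2029.
Regulatory Review Extension: +1930 days → 21 April 2034.
Processing Delay Credit: +181 days → 19 October 2034.
Response Delay Deduction: −307 days → 16 December 2033.

December 16, 2033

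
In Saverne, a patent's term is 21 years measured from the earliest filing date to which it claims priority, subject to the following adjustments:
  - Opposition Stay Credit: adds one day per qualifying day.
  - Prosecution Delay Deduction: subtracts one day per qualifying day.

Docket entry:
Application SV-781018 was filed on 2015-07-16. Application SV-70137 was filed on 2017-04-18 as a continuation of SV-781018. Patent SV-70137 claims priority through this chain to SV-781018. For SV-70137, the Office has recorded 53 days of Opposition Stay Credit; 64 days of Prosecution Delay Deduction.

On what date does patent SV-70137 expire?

Earliest priority filing: 16 July 2015.
Base term: 16 July 2015 + 21 years → 16 July 2036.
Opposition Stay Credit: +53 days → 7 September 2036.
Prosecution Delay Deduction: −64 days → 5 July 2036.

July 5, 2036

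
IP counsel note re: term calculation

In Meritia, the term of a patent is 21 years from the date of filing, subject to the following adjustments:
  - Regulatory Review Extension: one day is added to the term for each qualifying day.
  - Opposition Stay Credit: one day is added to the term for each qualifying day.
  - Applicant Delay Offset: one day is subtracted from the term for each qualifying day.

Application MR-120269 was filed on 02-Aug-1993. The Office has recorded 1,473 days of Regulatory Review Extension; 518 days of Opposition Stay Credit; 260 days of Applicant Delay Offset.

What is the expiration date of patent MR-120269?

Base term: filing date + 21 years → 2 August 2014.
Regulatory Review Extension: +1473 days → 14 August 2018.
Opposition Stay Credit: +518 days → 14 January 2020.
Applicant Delay Offset: −260 days → 29 April 2019.

April 29, 2019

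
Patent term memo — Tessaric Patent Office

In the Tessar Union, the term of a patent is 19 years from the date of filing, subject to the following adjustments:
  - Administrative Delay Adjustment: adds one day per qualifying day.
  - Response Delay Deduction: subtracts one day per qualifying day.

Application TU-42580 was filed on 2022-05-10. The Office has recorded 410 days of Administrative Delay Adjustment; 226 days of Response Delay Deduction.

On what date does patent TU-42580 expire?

Base term: filing date + 19 years → 10 May 2041.
Administrative Delay Adjustment: +410 days → 24 June 2042.
Response Delay Deduction: −226 days → 10 November 2041.

November 10, 2041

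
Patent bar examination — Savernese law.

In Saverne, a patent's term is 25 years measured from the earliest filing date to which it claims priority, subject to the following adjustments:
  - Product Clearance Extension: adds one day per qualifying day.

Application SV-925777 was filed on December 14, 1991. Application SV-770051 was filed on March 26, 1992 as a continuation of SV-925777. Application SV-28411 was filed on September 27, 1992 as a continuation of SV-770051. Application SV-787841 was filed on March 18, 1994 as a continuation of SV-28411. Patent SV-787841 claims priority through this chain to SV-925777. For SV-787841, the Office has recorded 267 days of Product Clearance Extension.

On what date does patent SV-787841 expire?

Earliest priority filing: 14 December 1991.
Base term: 14 December 1991 + 25 years → 14 December 2016.
Product Clearance Extension: +267 days → 7 September 2017.

September 7, 2017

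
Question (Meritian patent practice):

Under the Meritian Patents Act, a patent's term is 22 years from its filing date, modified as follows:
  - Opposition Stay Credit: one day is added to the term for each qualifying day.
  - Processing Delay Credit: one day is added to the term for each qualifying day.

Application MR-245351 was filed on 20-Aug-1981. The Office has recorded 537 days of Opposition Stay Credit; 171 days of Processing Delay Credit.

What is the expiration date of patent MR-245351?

Base term: filing date + 22 years → 20 August 2003.
Opposition Stay Credit: +537 days → 7 February 2005.
Processing Delay Credit: +171 days → 28 July 2005.

July 28, 2005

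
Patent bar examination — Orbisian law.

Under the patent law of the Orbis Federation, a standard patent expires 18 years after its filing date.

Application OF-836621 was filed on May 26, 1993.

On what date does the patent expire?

2011-05-26

Filing date + 18 years → 26 May 2011.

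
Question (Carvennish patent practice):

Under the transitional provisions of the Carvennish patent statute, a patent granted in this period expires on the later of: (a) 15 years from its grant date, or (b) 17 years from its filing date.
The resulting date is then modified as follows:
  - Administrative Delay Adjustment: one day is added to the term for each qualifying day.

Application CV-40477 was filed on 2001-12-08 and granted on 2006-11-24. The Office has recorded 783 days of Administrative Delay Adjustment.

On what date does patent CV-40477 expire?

(a) grant + 15 years → 24 November 2021.
(b) filing + 17 years → 8 December 2018.
Later of the two: 24 November 2021.
Administrative Delay Adjustment: +783 days → 16 January 2024.

2024-01-16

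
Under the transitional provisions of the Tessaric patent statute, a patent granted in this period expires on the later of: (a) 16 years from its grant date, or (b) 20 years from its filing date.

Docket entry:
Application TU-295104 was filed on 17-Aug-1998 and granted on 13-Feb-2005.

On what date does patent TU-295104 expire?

February 13, 2021

(a) grant + 16 years → 13 February 2021.
(b) filing + 20 years → 17 August 2018.
Later of the two: 13 February 2021.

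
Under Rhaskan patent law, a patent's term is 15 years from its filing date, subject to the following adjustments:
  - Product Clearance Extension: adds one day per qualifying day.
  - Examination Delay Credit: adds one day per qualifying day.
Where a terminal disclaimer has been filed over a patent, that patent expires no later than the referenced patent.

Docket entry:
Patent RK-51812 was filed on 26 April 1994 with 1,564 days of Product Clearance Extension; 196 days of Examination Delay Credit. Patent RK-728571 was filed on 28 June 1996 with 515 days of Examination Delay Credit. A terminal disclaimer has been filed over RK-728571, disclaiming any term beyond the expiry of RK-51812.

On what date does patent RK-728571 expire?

2012-11-24

Natural term of RK-728571:
  Base: filing + 15 years → 28 June 2011.
  Examination Delay Credit: +515 days → 24 November 2012.
Expiry of referenced patent RK-51812:
  Base: filing + 15 years → 26 April 2009.
  Product Clearance Extension: +1564 days → 7 August 2013.
  Examination Delay Credit: +196 days → 19 February 2014.
Terminal disclaimer: RK-728571 expires on the earlier of 24 November 2012 and 19 February 2014.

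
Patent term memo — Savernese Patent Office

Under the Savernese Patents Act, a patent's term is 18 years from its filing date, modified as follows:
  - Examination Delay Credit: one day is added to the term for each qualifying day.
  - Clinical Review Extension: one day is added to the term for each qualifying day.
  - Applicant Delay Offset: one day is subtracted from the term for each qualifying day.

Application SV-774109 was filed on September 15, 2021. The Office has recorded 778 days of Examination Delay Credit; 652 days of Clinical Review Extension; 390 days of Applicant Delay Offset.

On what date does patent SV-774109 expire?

2042-07-21

Base term: filing date + 18 years → 15 September 2039.
Examination Delay Credit: +778 days → 1 November 2041.
Clinical Review Extension: +652 days → 15 August 2043.
Applicant Delay Offset: −390 days → 21 July 2042.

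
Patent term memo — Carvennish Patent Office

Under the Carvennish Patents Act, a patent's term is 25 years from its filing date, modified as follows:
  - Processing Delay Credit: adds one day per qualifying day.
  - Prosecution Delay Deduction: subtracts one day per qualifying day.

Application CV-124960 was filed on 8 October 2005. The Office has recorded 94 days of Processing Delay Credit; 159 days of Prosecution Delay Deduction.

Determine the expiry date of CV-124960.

Base term: filing date + 25 years → 8 October 2030.
Processing Delay Credit: +94 days → 10 January 2031.
Prosecution Delay Deduction: −159 days → 4 August 2030.

2030-08-04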